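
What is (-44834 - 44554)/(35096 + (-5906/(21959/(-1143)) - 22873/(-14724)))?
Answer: -28901313958608/11447287678535 ≈ -2.5247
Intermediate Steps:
(-44834 - 44554)/(35096 + (-5906/(21959/(-1143)) - 22873/(-14724))) = -89388/(35096 + (-5906/(21959*(-1/1143)) - 22873*(-1/14724))) = -89388/(35096 + (-5906/(-21959/1143) + 22873/14724)) = -89388/(35096 + (-5906*(-1143/21959) + 22873/14724)) = -89388/(35096 + (6750558/21959 + 22873/14724)) = -89388/(35096 + 99897484199/323324316) = -89388/11447287678535/323324316 = -89388*323324316/11447287678535 = -28901313958608/11447287678535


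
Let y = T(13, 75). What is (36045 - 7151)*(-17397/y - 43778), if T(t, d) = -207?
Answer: -29037343134/23 ≈ -1.2625e+9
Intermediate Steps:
y = -207
(36045 - 7151)*(-17397/y - 43778) = (36045 - 7151)*(-17397/(-207) - 43778) = 28894*(-17397*(-1/207) - 43778) = 28894*(1933/23 - 43778) = 28894*(-1004961/23) = -29037343134/23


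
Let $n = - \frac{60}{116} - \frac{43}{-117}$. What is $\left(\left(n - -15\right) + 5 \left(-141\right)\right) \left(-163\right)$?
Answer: $\frac{381693514}{3393} \approx 1.1249 \cdot 10^{5}$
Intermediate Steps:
$n = - \frac{508}{3393}$ ($n = \left(-60\right) \frac{1}{116} - - \frac{43}{117} = - \frac{15}{29} + \frac{43}{117} = - \frac{508}{3393} \approx -0.14972$)
$\left(\left(n - -15\right) + 5 \left(-141\right)\right) \left(-163\right) = \left(\left(- \frac{508}{3393} - -15\right) + 5 \left(-141\right)\right) \left(-163\right) = \left(\left(- \frac{508}{3393} + 15\right) - 705\right) \left(-163\right) = \left(\frac{50387}{3393} - 705\right) \left(-163\right) = \left(- \frac{2341678}{3393}\right) \left(-163\right) = \frac{381693514}{3393}$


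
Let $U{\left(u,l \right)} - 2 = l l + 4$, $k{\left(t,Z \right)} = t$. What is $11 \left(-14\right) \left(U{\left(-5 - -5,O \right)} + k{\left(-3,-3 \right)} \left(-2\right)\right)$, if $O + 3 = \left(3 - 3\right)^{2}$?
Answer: $-3234$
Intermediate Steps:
$O = -3$ ($O = -3 + \left(3 - 3\right)^{2} = -3 + 0^{2} = -3 + 0 = -3$)
$U{\left(u,l \right)} = 6 + l^{2}$ ($U{\left(u,l \right)} = 2 + \left(l l + 4\right) = 2 + \left(l^{2} + 4\right) = 2 + \left(4 + l^{2}\right) = 6 + l^{2}$)
$11 \left(-14\right) \left(U{\left(-5 - -5,O \right)} + k{\left(-3,-3 \right)} \left(-2\right)\right) = 11 \left(-14\right) \left(\left(6 + \left(-3\right)^{2}\right) - -6\right) = - 154 \left(\left(6 + 9\right) + 6\right) = - 154 \left(15 + 6\right) = \left(-154\right) 21 = -3234$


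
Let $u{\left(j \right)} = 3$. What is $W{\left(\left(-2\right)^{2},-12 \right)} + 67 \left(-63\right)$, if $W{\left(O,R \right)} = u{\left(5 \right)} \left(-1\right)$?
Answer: $-4224$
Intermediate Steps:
$W{\left(O,R \right)} = -3$ ($W{\left(O,R \right)} = 3 \left(-1\right) = -3$)
$W{\left(\left(-2\right)^{2},-12 \right)} + 67 \left(-63\right) = -3 + 67 \left(-63\right) = -3 - 4221 = -4224$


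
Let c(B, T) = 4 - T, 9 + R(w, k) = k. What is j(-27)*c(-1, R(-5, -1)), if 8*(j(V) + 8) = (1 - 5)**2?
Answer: -84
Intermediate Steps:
R(w, k) = -9 + k
j(V) = -6 (j(V) = -8 + (1 - 5)**2/8 = -8 + (1/8)*(-4)**2 = -8 + (1/8)*16 = -8 + 2 = -6)
j(-27)*c(-1, R(-5, -1)) = -6*(4 - (-9 - 1)) = -6*(4 - 1*(-10)) = -6*(4 + 10) = -6*14 = -84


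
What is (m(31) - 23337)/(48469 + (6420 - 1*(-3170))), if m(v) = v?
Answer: -23306/58059 ≈ -0.40142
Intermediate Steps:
(m(31) - 23337)/(48469 + (6420 - 1*(-3170))) = (31 - 23337)/(48469 + (6420 - 1*(-3170))) = -23306/(48469 + (6420 + 3170)) = -23306/(48469 + 9590) = -23306/58059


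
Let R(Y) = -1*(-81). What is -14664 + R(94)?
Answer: -14583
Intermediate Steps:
R(Y) = 81
-14664 + R(94) = -14664 + 81 = -14583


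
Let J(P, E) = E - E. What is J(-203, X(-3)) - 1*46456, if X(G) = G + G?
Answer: -46456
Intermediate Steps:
X(G) = 2*G
J(P, E) = 0
J(-203, X(-3)) - 1*46456 = 0 - 1*46456 = 0 - 46456 = -46456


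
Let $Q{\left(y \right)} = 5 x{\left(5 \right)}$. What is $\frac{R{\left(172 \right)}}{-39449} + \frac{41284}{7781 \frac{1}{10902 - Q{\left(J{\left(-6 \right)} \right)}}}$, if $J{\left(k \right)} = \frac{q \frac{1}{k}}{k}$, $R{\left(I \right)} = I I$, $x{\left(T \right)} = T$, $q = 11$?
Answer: $\frac{17714188143428}{306952669} \approx 57710.0$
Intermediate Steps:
$R{\left(I \right)} = I^{2}$
$J{\left(k \right)} = \frac{11}{k^{2}}$ ($J{\left(k \right)} = \frac{11 \frac{1}{k}}{k} = \frac{11}{k^{2}}$)
$Q{\left(y \right)} = 25$ ($Q{\left(y \right)} = 5 \cdot 5 = 25$)
$\frac{R{\left(172 \right)}}{-39449} + \frac{41284}{7781 \frac{1}{10902 - Q{\left(J{\left(-6 \right)} \right)}}} = \frac{172^{2}}{-39449} + \frac{41284}{7781 \frac{1}{10902 - 25}} = 29584 \left(- \frac{1}{39449}\right) + \frac{41284}{7781 \frac{1}{10902 - 25}} = - \frac{29584}{39449} + \frac{41284}{7781 \cdot \frac{1}{10877}} = - \frac{29584}{39449} + \frac{41284}{\frac{7781}{10877}} = - \frac{29584}{39449} + 41284 \cdot \frac{10877}{7781} = - \frac{29584}{39449} + \frac{449046068}{7781} = \frac{17714188143428}{306952669}$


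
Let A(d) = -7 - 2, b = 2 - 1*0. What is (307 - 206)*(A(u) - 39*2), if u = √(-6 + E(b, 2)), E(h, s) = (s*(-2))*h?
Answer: -8787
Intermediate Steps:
b = 2 (b = 2 + 0 = 2)
E(h, s) = -2*h*s (E(h, s) = (-2*s)*h = -2*h*s)
u = I*√14 (u = √(-6 - 2*2*2) = √(-6 - 8) = √(-14) = I*√14 ≈ 3.7417*I)
A(d) = -9
(307 - 206)*(A(u) - 39*2) = (307 - 206)*(-9 - 39*2) = 101*(-9 - 78) = 101*(-87) = -8787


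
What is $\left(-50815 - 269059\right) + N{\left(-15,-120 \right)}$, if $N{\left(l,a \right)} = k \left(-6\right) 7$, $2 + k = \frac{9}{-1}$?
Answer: $-319412$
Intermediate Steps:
$k = -11$ ($k = -2 + \frac{9}{-1} = -2 + 9 \left(-1\right) = -2 - 9 = -11$)
$N{\left(l,a \right)} = 462$ ($N{\left(l,a \right)} = \left(-11\right) \left(-6\right) 7 = 66 \cdot 7 = 462$)
$\left(-50815 - 269059\right) + N{\left(-15,-120 \right)} = \left(-50815 - 269059\right) + 462 = -319874 + 462 = -319412$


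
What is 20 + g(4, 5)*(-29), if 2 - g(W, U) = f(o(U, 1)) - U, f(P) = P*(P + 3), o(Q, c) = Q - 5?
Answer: -183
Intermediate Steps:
o(Q, c) = -5 + Q
f(P) = P*(3 + P)
g(W, U) = 2 + U - (-5 + U)*(-2 + U) (g(W, U) = 2 - ((-5 + U)*(3 + (-5 + U)) - U) = 2 - ((-5 + U)*(-2 + U) - U) = 2 - (-U + (-5 + U)*(-2 + U)) = 2 + (U - (-5 + U)*(-2 + U)) = 2 + U - (-5 + U)*(-2 + U))
20 + g(4, 5)*(-29) = 20 + (-8 - 1*5² + 8*5)*(-29) = 20 + (-8 - 1*25 + 40)*(-29) = 20 + (-8 - 25 + 40)*(-29) = 20 + 7*(-29) = 20 - 203 = -183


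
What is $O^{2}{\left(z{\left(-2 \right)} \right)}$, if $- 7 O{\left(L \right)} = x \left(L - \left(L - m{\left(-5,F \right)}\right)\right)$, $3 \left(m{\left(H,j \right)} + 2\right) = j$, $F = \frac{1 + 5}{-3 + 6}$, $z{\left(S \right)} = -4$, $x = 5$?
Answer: $\frac{400}{441} \approx 0.90703$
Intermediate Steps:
$F = 2$ ($F = \frac{6}{3} = 6 \cdot \frac{1}{3} = 2$)
$m{\left(H,j \right)} = -2 + \frac{j}{3}$
$O{\left(L \right)} = \frac{20}{21}$ ($O{\left(L \right)} = - \frac{5 \left(L - \left(\frac{4}{3} + L\right)\right)}{7} = - \frac{5 \left(- \frac{4}{3}\right)}{7} = \left(- \frac{1}{7}\right) \left(- \frac{20}{3}\right) = \frac{20}{21}$)
$O^{2}{\left(z{\left(-2 \right)} \right)} = \left(\frac{20}{21}\right)^{2} = \frac{400}{441}$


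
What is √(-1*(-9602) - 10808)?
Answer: 3*I*√134 ≈ 34.728*I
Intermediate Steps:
√(-1*(-9602) - 10808) = √(9602 - 10808) = √(-1206) = 3*I*√134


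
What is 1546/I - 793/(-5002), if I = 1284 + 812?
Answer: 38505/42968 ≈ 0.89613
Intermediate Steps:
I = 2096
1546/I - 793/(-5002) = 1546/2096 - 793/(-5002) = 1546*(1/2096) - 793*(-1/5002) = 773/1048 + 13/82 = 38505/42968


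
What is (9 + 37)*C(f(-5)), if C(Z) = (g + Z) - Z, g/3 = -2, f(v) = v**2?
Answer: -276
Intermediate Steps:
g = -6 (g = 3*(-2) = -6)
C(Z) = -6 (C(Z) = (-6 + Z) - Z = -6)
(9 + 37)*C(f(-5)) = (9 + 37)*(-6) = 46*(-6) = -276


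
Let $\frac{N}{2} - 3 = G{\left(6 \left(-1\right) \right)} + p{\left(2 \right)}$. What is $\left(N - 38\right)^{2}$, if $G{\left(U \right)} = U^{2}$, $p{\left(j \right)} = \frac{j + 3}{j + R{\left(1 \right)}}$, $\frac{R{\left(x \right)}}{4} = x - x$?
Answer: $2025$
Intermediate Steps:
$R{\left(x \right)} = 0$ ($R{\left(x \right)} = 4 \left(x - x\right) = 4 \cdot 0 = 0$)
$p{\left(j \right)} = \frac{3 + j}{j}$ ($p{\left(j \right)} = \frac{j + 3}{j + 0} = \frac{3 + j}{j}$)
$N = 83$ ($N = 6 + 2 \left(\left(6 \left(-1\right)\right)^{2} + \frac{3 + 2}{2}\right) = 6 + 2 \left(\left(-6\right)^{2} + \frac{1}{2} \cdot 5\right) = 6 + 2 \left(36 + \frac{5}{2}\right) = 6 + 2 \cdot \frac{77}{2} = 6 + 77 = 83$)
$\left(N - 38\right)^{2} = \left(83 - 38\right)^{2} = 45^{2} = 2025$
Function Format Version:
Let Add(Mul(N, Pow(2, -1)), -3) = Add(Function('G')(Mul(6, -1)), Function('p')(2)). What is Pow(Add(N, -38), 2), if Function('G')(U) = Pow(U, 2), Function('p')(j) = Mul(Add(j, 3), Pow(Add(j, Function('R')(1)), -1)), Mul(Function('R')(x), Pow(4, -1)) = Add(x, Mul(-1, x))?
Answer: 2025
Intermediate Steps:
Function('R')(x) = 0 (Function('R')(x) = Mul(4, Add(x, Mul(-1, x))) = Mul(4, 0) = 0)
Function('p')(j) = Mul(Pow(j, -1), Add(3, j)) (Function('p')(j) = Mul(Add(j, 3), Pow(Add(j, 0), -1)) = Mul(Add(3, j), Pow(j, -1)) = Mul(Pow(j, -1), Add(3, j)))
N = 83 (N = Add(6, Mul(2, Add(Pow(Mul(6, -1), 2), Mul(Pow(2, -1), Add(3, 2))))) = Add(6, Mul(2, Add(Pow(-6, 2), Mul(Rational(1, 2), 5)))) = Add(6, Mul(2, Add(36, Rational(5, 2)))) = Add(6, Mul(2, Rational(77, 2))) = Add(6, 77) = 83)
Pow(Add(N, -38), 2) = Pow(Add(83, -38), 2) = Pow(45, 2) = 2025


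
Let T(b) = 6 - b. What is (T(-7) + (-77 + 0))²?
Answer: 4096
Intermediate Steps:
(T(-7) + (-77 + 0))² = ((6 - 1*(-7)) + (-77 + 0))² = ((6 + 7) - 77)² = (13 - 77)² = (-64)² = 4096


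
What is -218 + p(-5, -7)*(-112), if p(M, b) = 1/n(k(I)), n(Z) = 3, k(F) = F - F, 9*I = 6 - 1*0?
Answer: -766/3 ≈ -255.33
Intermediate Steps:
I = ⅔ (I = (6 - 1*0)/9 = (6 + 0)/9 = (⅑)*6 = ⅔ ≈ 0.66667)
k(F) = 0
p(M, b) = ⅓ (p(M, b) = 1/3 = ⅓)
-218 + p(-5, -7)*(-112) = -218 + (⅓)*(-112) = -218 - 112/3 = -766/3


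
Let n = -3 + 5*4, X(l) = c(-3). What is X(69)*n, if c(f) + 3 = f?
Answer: -102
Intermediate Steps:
c(f) = -3 + f
X(l) = -6 (X(l) = -3 - 3 = -6)
n = 17 (n = -3 + 20 = 17)
X(69)*n = -6*17 = -102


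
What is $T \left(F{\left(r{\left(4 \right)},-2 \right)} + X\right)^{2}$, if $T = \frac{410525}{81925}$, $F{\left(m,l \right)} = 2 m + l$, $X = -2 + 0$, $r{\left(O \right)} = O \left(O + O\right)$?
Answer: $\frac{59115600}{3277} \approx 18040.0$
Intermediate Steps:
$r{\left(O \right)} = 2 O^{2}$ ($r{\left(O \right)} = O 2 O = 2 O^{2}$)
$X = -2$
$F{\left(m,l \right)} = l + 2 m$
$T = \frac{16421}{3277}$ ($T = 410525 \cdot \frac{1}{81925} = \frac{16421}{3277} \approx 5.011$)
$T \left(F{\left(r{\left(4 \right)},-2 \right)} + X\right)^{2} = \frac{16421 \left(\left(-2 + 2 \cdot 2 \cdot 4^{2}\right) - 2\right)^{2}}{3277} = \frac{16421 \left(\left(-2 + 2 \cdot 2 \cdot 16\right) - 2\right)^{2}}{3277} = \frac{16421 \left(\left(-2 + 2 \cdot 32\right) - 2\right)^{2}}{3277} = \frac{16421 \left(\left(-2 + 64\right) - 2\right)^{2}}{3277} = \frac{16421 \left(62 - 2\right)^{2}}{3277} = \frac{16421 \cdot 60^{2}}{3277} = \frac{16421}{3277} \cdot 3600 = \frac{59115600}{3277}$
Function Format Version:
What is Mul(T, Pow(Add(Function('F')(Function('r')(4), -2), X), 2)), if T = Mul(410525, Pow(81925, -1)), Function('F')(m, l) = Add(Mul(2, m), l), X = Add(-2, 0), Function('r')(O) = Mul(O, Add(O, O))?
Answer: Rational(59115600, 3277) ≈ 18040.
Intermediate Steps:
Function('r')(O) = Mul(2, Pow(O, 2)) (Function('r')(O) = Mul(O, Mul(2, O)) = Mul(2, Pow(O, 2)))
X = -2
Function('F')(m, l) = Add(l, Mul(2, m))
T = Rational(16421, 3277) (T = Mul(410525, Rational(1, 81925)) = Rational(16421, 3277) ≈ 5.0110)
Mul(T, Pow(Add(Function('F')(Function('r')(4), -2), X), 2)) = Mul(Rational(16421, 3277), Pow(Add(Add(-2, Mul(2, Mul(2, Pow(4, 2)))), -2), 2)) = Mul(Rational(16421, 3277), Pow(Add(Add(-2, Mul(2, Mul(2, 16))), -2), 2)) = Mul(Rational(16421, 3277), Pow(Add(Add(-2, Mul(2, 32)), -2), 2)) = Mul(Rational(16421, 3277), Pow(Add(Add(-2, 64), -2), 2)) = Mul(Rational(16421, 3277), Pow(Add(62, -2), 2)) = Mul(Rational(16421, 3277), Pow(60, 2)) = Mul(Rational(16421, 3277), 3600) = Rational(59115600, 3277)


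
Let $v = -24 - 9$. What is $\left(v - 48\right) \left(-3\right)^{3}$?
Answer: $2187$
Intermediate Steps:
$v = -33$ ($v = -24 - 9 = -33$)
$\left(v - 48\right) \left(-3\right)^{3} = \left(-33 - 48\right) \left(-3\right)^{3} = \left(-81\right) \left(-27\right) = 2187$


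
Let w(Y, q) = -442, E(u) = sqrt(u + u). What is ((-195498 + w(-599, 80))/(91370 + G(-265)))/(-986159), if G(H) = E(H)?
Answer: 1790303780/823292615389137 - 19594*I*sqrt(530)/823292615389137 ≈ 2.1746e-6 - 5.4791e-10*I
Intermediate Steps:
E(u) = sqrt(2)*sqrt(u) (E(u) = sqrt(2*u) = sqrt(2)*sqrt(u))
G(H) = sqrt(2)*sqrt(H)
((-195498 + w(-599, 80))/(91370 + G(-265)))/(-986159) = ((-195498 - 442)/(91370 + sqrt(2)*sqrt(-265)))/(-986159) = -195940/(91370 + sqrt(2)*(I*sqrt(265)))*(-1/986159) = -195940/(91370 + I*sqrt(530))*(-1/986159) = 195940/(986159*(91370 + I*sqrt(530)))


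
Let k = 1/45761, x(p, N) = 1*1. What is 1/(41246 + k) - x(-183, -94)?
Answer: -1887412446/1887458207 ≈ -0.99998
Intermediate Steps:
x(p, N) = 1
k = 1/45761 ≈ 2.1853e-5
1/(41246 + k) - x(-183, -94) = 1/(41246 + 1/45761) - 1*1 = 1/(1887458207/45761) - 1 = 45761/1887458207 - 1 = -1887412446/1887458207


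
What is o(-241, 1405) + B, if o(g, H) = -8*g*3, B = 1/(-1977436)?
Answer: 11437489823/1977436 ≈ 5784.0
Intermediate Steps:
B = -1/1977436 ≈ -5.0571e-7
o(g, H) = -24*g
o(-241, 1405) + B = -24*(-241) - 1/1977436 = 5784 - 1/1977436 = 11437489823/1977436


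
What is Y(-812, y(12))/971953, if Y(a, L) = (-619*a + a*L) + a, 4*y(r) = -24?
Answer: 506688/971953 ≈ 0.52131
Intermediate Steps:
y(r) = -6 (y(r) = (¼)*(-24) = -6)
Y(a, L) = -618*a + L*a (Y(a, L) = (-619*a + L*a) + a = -618*a + L*a)
Y(-812, y(12))/971953 = -812*(-618 - 6)/971953 = -812*(-624)*(1/971953) = 506688*(1/971953) = 506688/971953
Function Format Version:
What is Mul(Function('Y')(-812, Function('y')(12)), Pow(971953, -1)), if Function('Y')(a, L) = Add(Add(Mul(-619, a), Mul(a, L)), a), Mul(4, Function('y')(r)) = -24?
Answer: Rational(506688, 971953) ≈ 0.52131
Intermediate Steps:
Function('y')(r) = -6 (Function('y')(r) = Mul(Rational(1, 4), -24) = -6)
Function('Y')(a, L) = Add(Mul(-618, a), Mul(L, a)) (Function('Y')(a, L) = Add(Add(Mul(-619, a), Mul(L, a)), a) = Add(Mul(-618, a), Mul(L, a)))
Mul(Function('Y')(-812, Function('y')(12)), Pow(971953, -1)) = Mul(Mul(-812, Add(-618, -6)), Pow(971953, -1)) = Mul(Mul(-812, -624), Rational(1, 971953)) = Mul(506688, Rational(1, 971953)) = Rational(506688, 971953)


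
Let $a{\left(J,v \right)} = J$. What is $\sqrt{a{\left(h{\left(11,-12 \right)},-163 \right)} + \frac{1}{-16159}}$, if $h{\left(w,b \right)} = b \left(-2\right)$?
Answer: $\frac{\sqrt{6266702585}}{16159} \approx 4.899$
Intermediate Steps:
$h{\left(w,b \right)} = - 2 b$
$\sqrt{a{\left(h{\left(11,-12 \right)},-163 \right)} + \frac{1}{-16159}} = \sqrt{\left(-2\right) \left(-12\right) + \frac{1}{-16159}} = \sqrt{24 - \frac{1}{16159}} = \sqrt{\frac{387815}{16159}} = \frac{\sqrt{6266702585}}{16159}$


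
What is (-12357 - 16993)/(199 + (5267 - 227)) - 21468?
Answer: -112500202/5239 ≈ -21474.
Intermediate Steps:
(-12357 - 16993)/(199 + (5267 - 227)) - 21468 = -29350/(199 + 5040) - 21468 = -29350/5239 - 21468 = -112500202/5239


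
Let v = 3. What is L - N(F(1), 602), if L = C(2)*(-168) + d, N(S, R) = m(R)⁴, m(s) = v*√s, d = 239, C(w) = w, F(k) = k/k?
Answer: -29354821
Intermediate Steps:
F(k) = 1
m(s) = 3*√s
N(S, R) = 81*R² (N(S, R) = (3*√R)⁴ = 81*R²)
L = -97 (L = 2*(-168) + 239 = -336 + 239 = -97)
L - N(F(1), 602) = -97 - 81*602² = -97 - 81*362404 = -97 - 1*29354724 = -97 - 29354724 = -29354821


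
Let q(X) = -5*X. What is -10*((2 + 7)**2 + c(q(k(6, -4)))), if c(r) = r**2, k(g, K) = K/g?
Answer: -8290/9 ≈ -921.11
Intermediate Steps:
-10*((2 + 7)**2 + c(q(k(6, -4)))) = -10*((2 + 7)**2 + (-(-20)/6)**2) = -10*(9**2 + (-(-20)/6)**2) = -10*(81 + (-5*(-2/3))**2) = -10*(81 + (10/3)**2) = -10*(81 + 100/9) = -10*829/9 = -8290/9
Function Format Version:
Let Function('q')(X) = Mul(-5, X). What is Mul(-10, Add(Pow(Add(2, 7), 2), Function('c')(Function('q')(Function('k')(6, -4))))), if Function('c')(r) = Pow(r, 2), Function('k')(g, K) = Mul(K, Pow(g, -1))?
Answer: Rational(-8290, 9) ≈ -921.11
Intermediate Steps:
Mul(-10, Add(Pow(Add(2, 7), 2), Function('c')(Function('q')(Function('k')(6, -4))))) = Mul(-10, Add(Pow(Add(2, 7), 2), Pow(Mul(-5, Mul(-4, Pow(6, -1))), 2))) = Mul(-10, Add(Pow(9, 2), Pow(Mul(-5, Mul(-4, Rational(1, 6))), 2))) = Mul(-10, Add(81, Pow(Mul(-5, Rational(-2, 3)), 2))) = Mul(-10, Add(81, Pow(Rational(10, 3), 2))) = Mul(-10, Add(81, Rational(100, 9))) = Mul(-10, Rational(829, 9)) = Rational(-8290, 9)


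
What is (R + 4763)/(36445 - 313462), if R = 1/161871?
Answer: -770991574/44841018807 ≈ -0.017194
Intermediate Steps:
R = 1/161871 ≈ 6.1778e-6
(R + 4763)/(36445 - 313462) = (1/161871 + 4763)/(36445 - 313462) = (770991574/161871)/(-277017) = (770991574/161871)*(-1/277017) = -770991574/44841018807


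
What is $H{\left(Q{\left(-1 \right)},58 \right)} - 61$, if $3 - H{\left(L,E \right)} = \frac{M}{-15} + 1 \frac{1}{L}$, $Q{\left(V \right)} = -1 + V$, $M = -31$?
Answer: $- \frac{1787}{30} \approx -59.567$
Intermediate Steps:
$H{\left(L,E \right)} = \frac{14}{15} - \frac{1}{L}$ ($H{\left(L,E \right)} = 3 - \left(- \frac{31}{-15} + 1 \frac{1}{L}\right) = 3 - \left(\left(-31\right) \left(- \frac{1}{15}\right) + \frac{1}{L}\right) = 3 - \left(\frac{31}{15} + \frac{1}{L}\right) = \frac{14}{15} - \frac{1}{L}$)
$H{\left(Q{\left(-1 \right)},58 \right)} - 61 = \left(\frac{14}{15} - \frac{1}{-1 - 1}\right) - 61 = \left(\frac{14}{15} - \frac{1}{-2}\right) - 61 = \left(\frac{14}{15} - - \frac{1}{2}\right) - 61 = \left(\frac{14}{15} + \frac{1}{2}\right) - 61 = \frac{43}{30} - 61 = - \frac{1787}{30}$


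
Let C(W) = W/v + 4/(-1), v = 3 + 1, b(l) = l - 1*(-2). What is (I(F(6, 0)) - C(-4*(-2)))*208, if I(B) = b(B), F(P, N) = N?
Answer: 832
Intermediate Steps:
b(l) = 2 + l (b(l) = l + 2 = 2 + l)
I(B) = 2 + B
v = 4
C(W) = -4 + W/4 (C(W) = W/4 + 4/(-1) = W*(¼) + 4*(-1) = W/4 - 4 = -4 + W/4)
(I(F(6, 0)) - C(-4*(-2)))*208 = ((2 + 0) - (-4 + (-4*(-2))/4))*208 = (2 - (-4 + (¼)*8))*208 = (2 - (-4 + 2))*208 = (2 - 1*(-2))*208 = (2 + 2)*208 = 4*208 = 832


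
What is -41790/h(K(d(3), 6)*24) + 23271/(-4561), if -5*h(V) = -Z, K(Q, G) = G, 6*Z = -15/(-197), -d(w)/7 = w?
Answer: -75098074131/4561 ≈ -1.6465e+7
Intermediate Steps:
d(w) = -7*w
Z = 5/394 (Z = (-15/(-197))/6 = (-15*(-1/197))/6 = (⅙)*(15/197) = 5/394 ≈ 0.012690)
h(V) = 1/394 (h(V) = -(-1)*5/(5*394) = -⅕*(-5/394) = 1/394)
-41790/h(K(d(3), 6)*24) + 23271/(-4561) = -41790/1/394 + 23271/(-4561) = -41790*394 + 23271*(-1/4561) = -16465260 - 23271/4561 = -75098074131/4561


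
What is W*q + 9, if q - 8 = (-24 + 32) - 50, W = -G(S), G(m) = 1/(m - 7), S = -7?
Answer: 46/7 ≈ 6.5714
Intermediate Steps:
G(m) = 1/(-7 + m)
W = 1/14 (W = -1/(-7 - 7) = -1/(-14) = -1*(-1/14) = 1/14 ≈ 0.071429)
q = -34 (q = 8 + ((-24 + 32) - 50) = 8 + (8 - 50) = 8 - 42 = -34)
W*q + 9 = (1/14)*(-34) + 9 = -17/7 + 9 = 46/7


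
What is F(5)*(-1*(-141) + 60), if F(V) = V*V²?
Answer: 25125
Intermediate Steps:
F(V) = V³
F(5)*(-1*(-141) + 60) = 5³*(-1*(-141) + 60) = 125*(141 + 60) = 125*201 = 25125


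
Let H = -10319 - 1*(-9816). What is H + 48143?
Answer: 47640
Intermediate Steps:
H = -503 (H = -10319 + 9816 = -503)
H + 48143 = -503 + 48143 = 47640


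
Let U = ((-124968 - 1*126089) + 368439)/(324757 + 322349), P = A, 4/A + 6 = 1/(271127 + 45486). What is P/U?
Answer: -409764343956/111493942807 ≈ -3.6752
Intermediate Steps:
A = -1266452/1899677 (A = 4/(-6 + 1/(271127 + 45486)) = 4/(-6 + 1/316613) = 4/(-1899677/316613) = 4*(-316613/1899677) = -1266452/1899677 ≈ -0.66667)
P = -1266452/1899677 ≈ -0.66667
U = 58691/323553 (U = ((-124968 - 126089) + 368439)/647106 = (-251057 + 368439)*(1/647106) = 117382*(1/647106) = 58691/323553 ≈ 0.18140)
P/U = -1266452/(1899677*58691/323553) = -1266452/1899677*323553/58691 = -409764343956/111493942807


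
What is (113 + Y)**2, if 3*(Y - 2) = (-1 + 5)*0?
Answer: 13225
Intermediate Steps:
Y = 2 (Y = 2 + ((-1 + 5)*0)/3 = 2 + (4*0)/3 = 2 + (1/3)*0 = 2 + 0 = 2)
(113 + Y)**2 = (113 + 2)**2 = 115**2 = 13225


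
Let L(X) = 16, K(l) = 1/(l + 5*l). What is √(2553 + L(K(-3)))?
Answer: √2569 ≈ 50.685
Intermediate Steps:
K(l) = 1/(6*l)
√(2553 + L(K(-3))) = √(2553 + 16) = √2569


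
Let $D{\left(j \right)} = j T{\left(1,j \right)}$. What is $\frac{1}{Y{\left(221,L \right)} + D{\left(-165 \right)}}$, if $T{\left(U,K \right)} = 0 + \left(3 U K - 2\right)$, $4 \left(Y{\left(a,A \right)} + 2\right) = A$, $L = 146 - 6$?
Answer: $\frac{1}{82038} \approx 1.2189 \cdot 10^{-5}$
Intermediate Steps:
$L = 140$
$Y{\left(a,A \right)} = -2 + \frac{A}{4}$
$T{\left(U,K \right)} = -2 + 3 K U$ ($T{\left(U,K \right)} = 0 + \left(3 K U - 2\right) = 0 + \left(-2 + 3 K U\right) = -2 + 3 K U$)
$D{\left(j \right)} = j \left(-2 + 3 j\right)$ ($D{\left(j \right)} = j \left(-2 + 3 j 1\right) = j \left(-2 + 3 j\right)$)
$\frac{1}{Y{\left(221,L \right)} + D{\left(-165 \right)}} = \frac{1}{\left(-2 + \frac{1}{4} \cdot 140\right) - 165 \left(-2 + 3 \left(-165\right)\right)} = \frac{1}{\left(-2 + 35\right) - 165 \left(-2 - 495\right)} = \frac{1}{33 - -82005} = \frac{1}{33 + 82005} = \frac{1}{82038}$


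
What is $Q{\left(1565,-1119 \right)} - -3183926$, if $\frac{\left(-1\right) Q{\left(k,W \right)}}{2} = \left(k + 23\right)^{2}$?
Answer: $-1859562$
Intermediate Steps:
$Q{\left(k,W \right)} = - 2 \left(23 + k\right)^{2}$ ($Q{\left(k,W \right)} = - 2 \left(k + 23\right)^{2} = - 2 \left(23 + k\right)^{2}$)
$Q{\left(1565,-1119 \right)} - -3183926 = - 2 \left(23 + 1565\right)^{2} - -3183926 = - 2 \cdot 1588^{2} + 3183926 = \left(-2\right) 2521744 + 3183926 = -5043488 + 3183926 = -1859562$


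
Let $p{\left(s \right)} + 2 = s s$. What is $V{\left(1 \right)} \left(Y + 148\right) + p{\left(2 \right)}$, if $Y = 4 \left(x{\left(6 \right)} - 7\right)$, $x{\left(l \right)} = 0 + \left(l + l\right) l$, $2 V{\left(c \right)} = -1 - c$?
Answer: $-406$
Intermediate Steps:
$V{\left(c \right)} = - \frac{1}{2} - \frac{c}{2}$ ($V{\left(c \right)} = \frac{-1 - c}{2} = - \frac{1}{2} - \frac{c}{2}$)
$x{\left(l \right)} = 2 l^{2}$ ($x{\left(l \right)} = 0 + 2 l l = 0 + 2 l^{2} = 2 l^{2}$)
$Y = 260$ ($Y = 4 \left(2 \cdot 6^{2} - 7\right) = 4 \left(2 \cdot 36 - 7\right) = 4 \left(72 - 7\right) = 4 \cdot 65 = 260$)
$p{\left(s \right)} = -2 + s^{2}$ ($p{\left(s \right)} = -2 + s s = -2 + s^{2}$)
$V{\left(1 \right)} \left(Y + 148\right) + p{\left(2 \right)} = \left(- \frac{1}{2} - \frac{1}{2}\right) \left(260 + 148\right) - \left(2 - 2^{2}\right) = \left(- \frac{1}{2} - \frac{1}{2}\right) 408 + \left(-2 + 4\right) = \left(-1\right) 408 + 2 = -408 + 2 = -406$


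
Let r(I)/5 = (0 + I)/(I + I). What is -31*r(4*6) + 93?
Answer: 31/2 ≈ 15.500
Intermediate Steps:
r(I) = 5/2 (r(I) = 5*((0 + I)/(I + I)) = 5*(I/((2*I))) = 5*(I*(1/(2*I))) = 5*(1/2) = 5/2)
-31*r(4*6) + 93 = -31*5/2 + 93 = -155/2 + 93 = 31/2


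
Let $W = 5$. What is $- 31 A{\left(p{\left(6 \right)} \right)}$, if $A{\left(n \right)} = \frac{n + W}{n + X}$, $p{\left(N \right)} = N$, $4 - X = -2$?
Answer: $- \frac{341}{12} \approx -28.417$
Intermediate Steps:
$X = 6$ ($X = 4 - -2 = 4 + 2 = 6$)
$A{\left(n \right)} = \frac{5 + n}{6 + n}$ ($A{\left(n \right)} = \frac{n + 5}{n + 6} = \frac{5 + n}{6 + n}$)
$- 31 A{\left(p{\left(6 \right)} \right)} = - 31 \frac{5 + 6}{6 + 6} = - 31 \cdot \frac{1}{12} \cdot 11 = \left(-31\right) \frac{11}{12} = - \frac{341}{12}$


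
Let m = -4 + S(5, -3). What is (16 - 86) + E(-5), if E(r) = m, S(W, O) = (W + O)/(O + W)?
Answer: -73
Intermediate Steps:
S(W, O) = 1 (S(W, O) = (O + W)/(O + W) = 1)
m = -3 (m = -4 + 1 = -3)
E(r) = -3
(16 - 86) + E(-5) = (16 - 86) - 3 = -70 - 3 = -73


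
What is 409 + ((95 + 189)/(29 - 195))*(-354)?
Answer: 84215/83 ≈ 1014.6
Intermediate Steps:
409 + ((95 + 189)/(29 - 195))*(-354) = 409 + (284/(-166))*(-354) = 409 + (284*(-1/166))*(-354) = 409 - 142/83*(-354) = 409 + 50268/83 = 84215/83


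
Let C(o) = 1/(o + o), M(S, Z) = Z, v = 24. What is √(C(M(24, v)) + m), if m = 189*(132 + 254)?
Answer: √10505379/12 ≈ 270.10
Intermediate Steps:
C(o) = 1/(2*o)
m = 72954 (m = 189*386 = 72954)
√(C(M(24, v)) + m) = √((½)/24 + 72954) = √((½)*(1/24) + 72954) = √(1/48 + 72954) = √(3501793/48) = √10505379/12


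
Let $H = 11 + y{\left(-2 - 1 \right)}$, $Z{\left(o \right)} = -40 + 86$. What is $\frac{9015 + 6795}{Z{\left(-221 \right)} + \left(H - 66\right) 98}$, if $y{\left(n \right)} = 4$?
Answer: $- \frac{7905}{2476} \approx -3.1926$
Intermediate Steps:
$Z{\left(o \right)} = 46$
$H = 15$ ($H = 11 + 4 = 15$)
$\frac{9015 + 6795}{Z{\left(-221 \right)} + \left(H - 66\right) 98} = \frac{9015 + 6795}{46 + \left(15 - 66\right) 98} = \frac{15810}{46 - 4998} = \frac{15810}{-4952} = 15810 \left(- \frac{1}{4952}\right) = - \frac{7905}{2476}$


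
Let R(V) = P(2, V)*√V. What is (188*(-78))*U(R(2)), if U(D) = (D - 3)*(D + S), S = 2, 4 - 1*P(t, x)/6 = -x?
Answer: -37921104 + 527904*√2 ≈ -3.7175e+7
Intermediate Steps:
P(t, x) = 24 + 6*x (P(t, x) = 24 - (-6)*x = 24 + 6*x)
R(V) = √V*(24 + 6*V) (R(V) = (24 + 6*V)*√V = √V*(24 + 6*V))
U(D) = (-3 + D)*(2 + D) (U(D) = (D - 3)*(D + 2) = (-3 + D)*(2 + D))
(188*(-78))*U(R(2)) = (188*(-78))*(-6 + (6*√2*(4 + 2))² - 6*√2*(4 + 2)) = -14664*(-6 + (6*√2*6)² - 6*√2*6) = -14664*(-6 + (36*√2)² - 36*√2) = -14664*(-6 + 2592 - 36*√2) = -14664*(2586 - 36*√2) = -37921104 + 527904*√2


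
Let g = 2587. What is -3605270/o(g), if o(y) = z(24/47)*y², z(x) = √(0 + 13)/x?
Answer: -86526480*√13/4089159659 ≈ -0.076293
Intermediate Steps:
z(x) = √13/x
o(y) = 47*√13*y²/24 (o(y) = (√13/((24/47)))*y² = (√13/((24*(1/47))))*y² = (√13/(24/47))*y² = (√13*(47/24))*y² = (47*√13/24)*y² = 47*√13*y²/24)
-3605270/o(g) = -3605270*24*√13/4089159659 = -86526480*√13/4089159659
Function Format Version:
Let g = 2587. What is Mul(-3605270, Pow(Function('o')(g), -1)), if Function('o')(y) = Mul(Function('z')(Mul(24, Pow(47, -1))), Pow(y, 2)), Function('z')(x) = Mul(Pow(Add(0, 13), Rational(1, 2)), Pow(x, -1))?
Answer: Mul(Rational(-86526480, 4089159659), Pow(13, Rational(1, 2))) ≈ -0.076293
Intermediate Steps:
Function('z')(x) = Mul(Pow(13, Rational(1, 2)), Pow(x, -1))
Function('o')(y) = Mul(Rational(47, 24), Pow(13, Rational(1, 2)), Pow(y, 2)) (Function('o')(y) = Mul(Mul(Pow(13, Rational(1, 2)), Pow(Mul(24, Pow(47, -1)), -1)), Pow(y, 2)) = Mul(Mul(Pow(13, Rational(1, 2)), Pow(Mul(24, Rational(1, 47)), -1)), Pow(y, 2)) = Mul(Mul(Pow(13, Rational(1, 2)), Pow(Rational(24, 47), -1)), Pow(y, 2)) = Mul(Mul(Pow(13, Rational(1, 2)), Rational(47, 24)), Pow(y, 2)) = Mul(Mul(Rational(47, 24), Pow(13, Rational(1, 2))), Pow(y, 2)) = Mul(Rational(47, 24), Pow(13, Rational(1, 2)), Pow(y, 2)))
Mul(-3605270, Pow(Function('o')(g), -1)) = Mul(-3605270, Pow(Mul(Rational(47, 24), Pow(13, Rational(1, 2)), Pow(2587, 2)), -1)) = Mul(-3605270, Pow(Mul(Rational(47, 24), Pow(13, Rational(1, 2)), 6692569), -1)) = Mul(-3605270, Pow(Mul(Rational(314550743, 24), Pow(13, Rational(1, 2))), -1)) = Mul(-3605270, Mul(Rational(24, 4089159659), Pow(13, Rational(1, 2)))) = Mul(Rational(-86526480, 4089159659), Pow(13, Rational(1, 2)))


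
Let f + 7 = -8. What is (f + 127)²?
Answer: 12544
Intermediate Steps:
f = -15 (f = -7 - 8 = -15)
(f + 127)² = (-15 + 127)² = 112² = 12544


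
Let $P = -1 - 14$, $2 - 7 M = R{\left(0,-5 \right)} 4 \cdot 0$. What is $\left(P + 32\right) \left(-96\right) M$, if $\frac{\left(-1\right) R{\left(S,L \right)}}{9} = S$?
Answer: $- \frac{3264}{7} \approx -466.29$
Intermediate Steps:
$R{\left(S,L \right)} = - 9 S$
$M = \frac{2}{7}$ ($M = \frac{2}{7} - \frac{\left(-9\right) 0 \cdot 4 \cdot 0}{7} = \frac{2}{7} - \frac{0 \cdot 4 \cdot 0}{7} = \frac{2}{7} - \frac{0 \cdot 0}{7} = \frac{2}{7} - 0 = \frac{2}{7} + 0 = \frac{2}{7} \approx 0.28571$)
$P = -15$
$\left(P + 32\right) \left(-96\right) M = \left(-15 + 32\right) \left(-96\right) \frac{2}{7} = 17 \left(-96\right) \frac{2}{7} = \left(-1632\right) \frac{2}{7} = - \frac{3264}{7}$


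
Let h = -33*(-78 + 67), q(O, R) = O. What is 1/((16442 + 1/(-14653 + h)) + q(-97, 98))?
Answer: 14290/233570049 ≈ 6.1181e-5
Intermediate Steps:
h = 363 (h = -33*(-11) = 363)
1/((16442 + 1/(-14653 + h)) + q(-97, 98)) = 1/((16442 + 1/(-14653 + 363)) - 97) = 1/((16442 + 1/(-14290)) - 97) = 1/((16442 - 1/14290) - 97) = 1/(234956179/14290 - 97) = 1/(233570049/14290) = 14290/233570049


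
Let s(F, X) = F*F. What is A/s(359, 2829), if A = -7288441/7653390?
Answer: -7288441/986376556590 ≈ -7.3891e-6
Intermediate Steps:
s(F, X) = F²
A = -7288441/7653390 (A = -7288441*1/7653390 = -7288441/7653390 ≈ -0.95232)
A/s(359, 2829) = -7288441/(7653390*(359²)) = -7288441/7653390/128881 = -7288441/7653390*1/128881 = -7288441/986376556590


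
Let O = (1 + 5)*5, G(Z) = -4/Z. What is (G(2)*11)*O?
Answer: -660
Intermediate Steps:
O = 30 (O = 6*5 = 30)
(G(2)*11)*O = (-4/2*11)*30 = (-4*½*11)*30 = -2*11*30 = -22*30 = -660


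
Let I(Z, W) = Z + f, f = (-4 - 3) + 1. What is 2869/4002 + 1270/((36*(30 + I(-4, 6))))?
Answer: 119137/48024 ≈ 2.4808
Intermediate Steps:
f = -6 (f = -7 + 1 = -6)
I(Z, W) = -6 + Z (I(Z, W) = Z - 6 = -6 + Z)
2869/4002 + 1270/((36*(30 + I(-4, 6)))) = 2869/4002 + 1270/((36*(30 + (-6 - 4)))) = 2869*(1/4002) + 1270/((36*(30 - 10))) = 2869/4002 + 1270/((36*20)) = 2869/4002 + 1270/720 = 2869/4002 + 1270*(1/720) = 2869/4002 + 127/72 = 119137/48024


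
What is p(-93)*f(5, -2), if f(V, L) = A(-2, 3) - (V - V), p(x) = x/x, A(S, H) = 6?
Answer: 6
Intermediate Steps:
p(x) = 1
f(V, L) = 6 (f(V, L) = 6 - (V - V) = 6 - 1*0 = 6 + 0 = 6)
p(-93)*f(5, -2) = 1*6 = 6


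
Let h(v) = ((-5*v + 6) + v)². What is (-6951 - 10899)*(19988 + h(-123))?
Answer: -4783657200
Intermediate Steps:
h(v) = (6 - 4*v)² (h(v) = ((6 - 5*v) + v)² = (6 - 4*v)²)
(-6951 - 10899)*(19988 + h(-123)) = (-6951 - 10899)*(19988 + 4*(-3 + 2*(-123))²) = -17850*(19988 + 4*(-3 - 246)²) = -17850*(19988 + 4*(-249)²) = -17850*(19988 + 4*62001) = -17850*(19988 + 248004) = -17850*267992 = -4783657200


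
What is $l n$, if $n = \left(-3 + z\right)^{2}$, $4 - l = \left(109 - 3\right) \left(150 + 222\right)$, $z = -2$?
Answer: $-985700$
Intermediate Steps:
$l = -39428$ ($l = 4 - \left(109 - 3\right) \left(150 + 222\right) = 4 - 106 \cdot 372 = 4 - 39432 = -39428$)
$n = 25$ ($n = \left(-3 - 2\right)^{2} = \left(-5\right)^{2} = 25$)
$l n = \left(-39428\right) 25 = -985700$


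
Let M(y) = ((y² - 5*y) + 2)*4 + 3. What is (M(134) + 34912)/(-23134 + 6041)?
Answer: -104067/17093 ≈ -6.0883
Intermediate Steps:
M(y) = 11 - 20*y + 4*y² (M(y) = (2 + y² - 5*y)*4 + 3 = (8 - 20*y + 4*y²) + 3 = 11 - 20*y + 4*y²)
(M(134) + 34912)/(-23134 + 6041) = ((11 - 20*134 + 4*134²) + 34912)/(-23134 + 6041) = ((11 - 2680 + 4*17956) + 34912)/(-17093) = ((11 - 2680 + 71824) + 34912)*(-1/17093) = (69155 + 34912)*(-1/17093) = 104067*(-1/17093) = -104067/17093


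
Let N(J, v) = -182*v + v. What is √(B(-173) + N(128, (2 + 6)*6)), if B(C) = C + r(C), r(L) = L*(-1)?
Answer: 4*I*√543 ≈ 93.209*I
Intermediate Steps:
r(L) = -L
B(C) = 0 (B(C) = C - C = 0)
N(J, v) = -181*v
√(B(-173) + N(128, (2 + 6)*6)) = √(0 - 181*(2 + 6)*6) = √(0 - 1448*6) = √(0 - 181*48) = √(0 - 8688) = √(-8688) = 4*I*√543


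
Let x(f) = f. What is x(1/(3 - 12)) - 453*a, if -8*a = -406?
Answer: -827635/36 ≈ -22990.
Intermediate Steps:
a = 203/4 (a = -1/8*(-406) = 203/4 ≈ 50.750)
x(1/(3 - 12)) - 453*a = 1/(3 - 12) - 453*203/4 = 1/(-9) - 91959/4 = -1/9 - 91959/4 = -827635/36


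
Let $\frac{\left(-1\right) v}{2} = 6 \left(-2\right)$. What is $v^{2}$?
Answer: $576$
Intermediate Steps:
$v = 24$ ($v = - 2 \cdot 6 \left(-2\right) = \left(-2\right) \left(-12\right) = 24$)
$v^{2} = 24^{2} = 576$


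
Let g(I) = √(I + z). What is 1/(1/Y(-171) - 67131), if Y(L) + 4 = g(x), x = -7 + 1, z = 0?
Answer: -1476886/99145102591 + I*√6/99145102591 ≈ -1.4896e-5 + 2.4706e-11*I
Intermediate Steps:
x = -6
g(I) = √I (g(I) = √(I + 0) = √I)
Y(L) = -4 + I*√6 (Y(L) = -4 + √(-6) = -4 + I*√6)
1/(1/Y(-171) - 67131) = 1/(1/(-4 + I*√6) - 67131) = 1/(-67131 + 1/(-4 + I*√6))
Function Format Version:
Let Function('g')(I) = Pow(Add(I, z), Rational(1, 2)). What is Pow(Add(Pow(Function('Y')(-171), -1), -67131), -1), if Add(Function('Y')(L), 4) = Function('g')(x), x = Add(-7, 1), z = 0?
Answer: Add(Rational(-1476886, 99145102591), Mul(Rational(1, 99145102591), I, Pow(6, Rational(1, 2)))) ≈ Add(-1.4896e-5, Mul(2.4706e-11, I))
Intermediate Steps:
x = -6
Function('g')(I) = Pow(I, Rational(1, 2)) (Function('g')(I) = Pow(Add(I, 0), Rational(1, 2)) = Pow(I, Rational(1, 2)))
Function('Y')(L) = Add(-4, Mul(I, Pow(6, Rational(1, 2)))) (Function('Y')(L) = Add(-4, Pow(-6, Rational(1, 2))) = Add(-4, Mul(I, Pow(6, Rational(1, 2)))))
Pow(Add(Pow(Function('Y')(-171), -1), -67131), -1) = Pow(Add(Pow(Add(-4, Mul(I, Pow(6, Rational(1, 2)))), -1), -67131), -1) = Pow(Add(-67131, Pow(Add(-4, Mul(I, Pow(6, Rational(1, 2)))), -1)), -1)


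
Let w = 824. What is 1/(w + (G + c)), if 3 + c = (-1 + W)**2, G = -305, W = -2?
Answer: 1/525 ≈ 0.0019048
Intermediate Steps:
c = 6 (c = -3 + (-1 - 2)**2 = -3 + (-3)**2 = -3 + 9 = 6)
1/(w + (G + c)) = 1/(824 + (-305 + 6)) = 1/(824 - 299) = 1/525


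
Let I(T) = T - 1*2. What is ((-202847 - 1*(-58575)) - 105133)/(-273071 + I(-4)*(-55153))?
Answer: -249405/57847 ≈ -4.3115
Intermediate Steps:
I(T) = -2 + T (I(T) = T - 2 = -2 + T)
((-202847 - 1*(-58575)) - 105133)/(-273071 + I(-4)*(-55153)) = ((-202847 - 1*(-58575)) - 105133)/(-273071 + (-2 - 4)*(-55153)) = ((-202847 + 58575) - 105133)/(-273071 - 6*(-55153)) = (-144272 - 105133)/(-273071 + 330918) = -249405/57847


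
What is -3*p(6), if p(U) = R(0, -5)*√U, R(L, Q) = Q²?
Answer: -75*√6 ≈ -183.71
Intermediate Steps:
p(U) = 25*√U (p(U) = (-5)²*√U = 25*√U)
-3*p(6) = -75*√6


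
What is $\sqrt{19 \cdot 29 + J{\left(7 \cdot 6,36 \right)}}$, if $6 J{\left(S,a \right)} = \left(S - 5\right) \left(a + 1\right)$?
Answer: $\frac{5 \sqrt{1122}}{6} \approx 27.914$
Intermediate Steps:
$J{\left(S,a \right)} = \frac{\left(1 + a\right) \left(-5 + S\right)}{6}$ ($J{\left(S,a \right)} = \frac{\left(S - 5\right) \left(a + 1\right)}{6} = \frac{\left(S - 5\right) \left(1 + a\right)}{6} = \frac{\left(-5 + S\right) \left(1 + a\right)}{6} = \frac{\left(1 + a\right) \left(-5 + S\right)}{6}$)
$\sqrt{19 \cdot 29 + J{\left(7 \cdot 6,36 \right)}} = \sqrt{19 \cdot 29 + \left(- \frac{5}{6} - 30 + \frac{7 \cdot 6}{6} + \frac{1}{6} \cdot 7 \cdot 6 \cdot 36\right)} = \sqrt{551 + \left(- \frac{5}{6} - 30 + \frac{1}{6} \cdot 42 + \frac{1}{6} \cdot 42 \cdot 36\right)} = \sqrt{551 + \left(- \frac{5}{6} - 30 + 7 + 252\right)} = \sqrt{551 + \frac{1369}{6}} = \sqrt{\frac{4675}{6}} = \frac{5 \sqrt{1122}}{6}$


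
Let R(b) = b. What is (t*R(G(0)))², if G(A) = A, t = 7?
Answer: 0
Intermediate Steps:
(t*R(G(0)))² = (7*0)² = 0² = 0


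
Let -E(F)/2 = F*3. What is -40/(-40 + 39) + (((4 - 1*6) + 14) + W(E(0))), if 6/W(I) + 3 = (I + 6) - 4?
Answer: 46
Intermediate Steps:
E(F) = -6*F (E(F) = -2*F*3 = -6*F)
W(I) = 6/(-1 + I) (W(I) = 6/(-3 + ((I + 6) - 4)) = 6/(-3 + ((6 + I) - 4)) = 6/(-3 + (2 + I)) = 6/(-1 + I))
-40/(-40 + 39) + (((4 - 1*6) + 14) + W(E(0))) = -40/(-40 + 39) + (((4 - 1*6) + 14) + 6/(-1 - 6*0)) = -40/(-1) + (((4 - 6) + 14) + 6/(-1 + 0)) = -40*(-1) + ((-2 + 14) + 6/(-1)) = 40 + (12 + 6*(-1)) = 40 + (12 - 6) = 40 + 6 = 46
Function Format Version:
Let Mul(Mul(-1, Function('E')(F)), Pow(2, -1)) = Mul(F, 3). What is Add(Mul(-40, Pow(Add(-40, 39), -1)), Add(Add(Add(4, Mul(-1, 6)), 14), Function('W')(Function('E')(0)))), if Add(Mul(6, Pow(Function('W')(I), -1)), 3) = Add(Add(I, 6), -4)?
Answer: 46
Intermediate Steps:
Function('E')(F) = Mul(-6, F) (Function('E')(F) = Mul(-2, Mul(F, 3)) = Mul(-2, Mul(3, F)) = Mul(-6, F))
Function('W')(I) = Mul(6, Pow(Add(-1, I), -1)) (Function('W')(I) = Mul(6, Pow(Add(-3, Add(Add(I, 6), -4)), -1)) = Mul(6, Pow(Add(-3, Add(Add(6, I), -4)), -1)) = Mul(6, Pow(Add(-3, Add(2, I)), -1)) = Mul(6, Pow(Add(-1, I), -1)))
Add(Mul(-40, Pow(Add(-40, 39), -1)), Add(Add(Add(4, Mul(-1, 6)), 14), Function('W')(Function('E')(0)))) = Add(Mul(-40, Pow(Add(-40, 39), -1)), Add(Add(Add(4, Mul(-1, 6)), 14), Mul(6, Pow(Add(-1, Mul(-6, 0)), -1)))) = Add(Mul(-40, Pow(-1, -1)), Add(Add(Add(4, -6), 14), Mul(6, Pow(Add(-1, 0), -1)))) = Add(Mul(-40, -1), Add(Add(-2, 14), Mul(6, Pow(-1, -1)))) = Add(40, Add(12, Mul(6, -1))) = Add(40, Add(12, -6)) = Add(40, 6) = 46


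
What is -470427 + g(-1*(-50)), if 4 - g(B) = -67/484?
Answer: -227684665/484 ≈ -4.7042e+5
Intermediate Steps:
g(B) = 2003/484 (g(B) = 4 - (-67)/484 = 4 - 1*(-67/484) = 4 + 67/484 = 2003/484)
-470427 + g(-1*(-50)) = -470427 + 2003/484 = -227684665/484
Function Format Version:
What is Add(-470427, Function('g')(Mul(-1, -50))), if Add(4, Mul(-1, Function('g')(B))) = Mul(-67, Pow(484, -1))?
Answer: Rational(-227684665, 484) ≈ -4.7042e+5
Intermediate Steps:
Function('g')(B) = Rational(2003, 484) (Function('g')(B) = Add(4, Mul(-1, Mul(-67, Pow(484, -1)))) = Add(4, Mul(-1, Mul(-67, Rational(1, 484)))) = Add(4, Mul(-1, Rational(-67, 484))) = Add(4, Rational(67, 484)) = Rational(2003, 484))
Add(-470427, Function('g')(Mul(-1, -50))) = Add(-470427, Rational(2003, 484)) = Rational(-227684665, 484)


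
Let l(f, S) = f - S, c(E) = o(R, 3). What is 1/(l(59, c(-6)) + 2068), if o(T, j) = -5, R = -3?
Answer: 1/2132 ≈ 0.00046904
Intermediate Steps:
c(E) = -5
1/(l(59, c(-6)) + 2068) = 1/((59 - 1*(-5)) + 2068) = 1/((59 + 5) + 2068) = 1/(64 + 2068) = 1/2132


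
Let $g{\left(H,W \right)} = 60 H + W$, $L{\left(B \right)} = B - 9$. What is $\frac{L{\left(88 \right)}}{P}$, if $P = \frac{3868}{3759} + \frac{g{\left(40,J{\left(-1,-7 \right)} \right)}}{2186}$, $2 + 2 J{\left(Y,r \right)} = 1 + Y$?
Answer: $\frac{649156746}{17473289} \approx 37.151$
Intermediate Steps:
$L{\left(B \right)} = -9 + B$
$J{\left(Y,r \right)} = - \frac{1}{2} + \frac{Y}{2}$ ($J{\left(Y,r \right)} = -1 + \frac{1 + Y}{2} = -1 + \left(\frac{1}{2} + \frac{Y}{2}\right) = - \frac{1}{2} + \frac{Y}{2}$)
$g{\left(H,W \right)} = W + 60 H$
$P = \frac{17473289}{8217174}$ ($P = \frac{3868}{3759} + \frac{\left(- \frac{1}{2} + \frac{1}{2} \left(-1\right)\right) + 60 \cdot 40}{2186} = 3868 \cdot \frac{1}{3759} + \left(\left(- \frac{1}{2} - \frac{1}{2}\right) + 2400\right) \frac{1}{2186} = \frac{3868}{3759} + \left(-1 + 2400\right) \frac{1}{2186} = \frac{3868}{3759} + 2399 \cdot \frac{1}{2186} = \frac{3868}{3759} + \frac{2399}{2186} = \frac{17473289}{8217174} \approx 2.1264$)
$\frac{L{\left(88 \right)}}{P} = \frac{-9 + 88}{\frac{17473289}{8217174}} = 79 \cdot \frac{8217174}{17473289} = \frac{649156746}{17473289}$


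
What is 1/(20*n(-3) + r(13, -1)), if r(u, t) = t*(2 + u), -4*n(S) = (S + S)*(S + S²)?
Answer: 1/165 ≈ 0.0060606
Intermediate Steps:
n(S) = -S*(S + S²)/2 (n(S) = -(S + S)*(S + S²)/4 = -2*S*(S + S²)/4 = -S*(S + S²)/2)
1/(20*n(-3) + r(13, -1)) = 1/(20*((½)*(-3)²*(-1 - 1*(-3))) - (2 + 13)) = 1/(20*((½)*9*(-1 + 3)) - 1*15) = 1/(20*((½)*9*2) - 15) = 1/(20*9 - 15) = 1/(180 - 15) = 1/165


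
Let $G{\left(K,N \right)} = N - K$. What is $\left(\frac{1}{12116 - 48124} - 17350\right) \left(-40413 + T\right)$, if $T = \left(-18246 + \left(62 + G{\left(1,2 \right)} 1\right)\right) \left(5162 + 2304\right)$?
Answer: $\frac{84836212437505491}{36008} \approx 2.356 \cdot 10^{12}$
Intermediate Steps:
$T = -135754278$ ($T = \left(-18246 + \left(62 + \left(2 - 1\right) 1\right)\right) \left(5162 + 2304\right) = \left(-18246 + \left(62 + \left(2 - 1\right) 1\right)\right) 7466 = \left(-18246 + \left(62 + 1 \cdot 1\right)\right) 7466 = \left(-18246 + \left(62 + 1\right)\right) 7466 = \left(-18246 + 63\right) 7466 = \left(-18183\right) 7466 = -135754278$)
$\left(\frac{1}{12116 - 48124} - 17350\right) \left(-40413 + T\right) = \left(\frac{1}{12116 - 48124} - 17350\right) \left(-40413 - 135754278\right) = \left(\frac{1}{-36008} - 17350\right) \left(-135794691\right) = \left(- \frac{1}{36008} - 17350\right) \left(-135794691\right) = \left(- \frac{624738801}{36008}\right) \left(-135794691\right) = \frac{84836212437505491}{36008}$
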